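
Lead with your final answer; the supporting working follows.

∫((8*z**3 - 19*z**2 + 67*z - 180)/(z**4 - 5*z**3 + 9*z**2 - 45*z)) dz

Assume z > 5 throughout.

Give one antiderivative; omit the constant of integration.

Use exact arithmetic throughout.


The answer is 4*log(z) + 4*log(z - 5) + atan(z/3)/3.
Step 1. Decompose ∫((8*z**3 - 19*z**2 + 67*z - 180)/(z**4 - 5*z**3 + 9*z**2 - 45*z)) dz by partial fractions, (8*z**3 - 19*z**2 + 67*z - 180)/(z**4 - 5*z**3 + 9*z**2 - 45*z) = 1/(z**2 + 9) + 4/(z - 5) + 4/z: now ∫(4/z) dz + ∫(4/(z - 5)) dz + ∫(1/(z**2 + 9)) dz.
Step 2. Evaluate the standard form [assuming z > 5]: now 4*log(z - 5) + ∫(4/z) dz + ∫(1/(z**2 + 9)) dz.
Step 3. Evaluate the standard form [assuming z > 0]: now 4*log(z) + 4*log(z - 5) + ∫(1/(z**2 + 9)) dz.
Step 4. Evaluate the standard form: now 4*log(z) + 4*log(z - 5) + atan(z/3)/3.
Answer: 4*log(z) + 4*log(z - 5) + atan(z/3)/3.


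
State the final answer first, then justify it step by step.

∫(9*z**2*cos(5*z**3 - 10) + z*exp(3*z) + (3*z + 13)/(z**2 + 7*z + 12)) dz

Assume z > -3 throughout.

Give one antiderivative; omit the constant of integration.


The answer is z*exp(3*z)/3 - exp(3*z)/9 + 4*log(z + 3) - log(z + 4) + 3*sin(5*z**3 - 10)/5.
Step 1. Rewrite: now ∫(z*exp(3*z)) dz + ∫(9*z**2*cos(5*z**3 - 10)) dz + ∫((3*z + 13)/(z**2 + 7*z + 12)) dz.
Step 2. Substitute u = z**3 - 2, turning ∫(9*z**2*cos(5*z**3 - 10)) dz into ∫(3*cos(5*u)) du: now ∫(z*exp(3*z)) dz + ∫((3*z + 13)/(z**2 + 7*z + 12)) dz + ∫(3*cos(5*u)) du.
Step 3. Evaluate the standard form: now 3*sin(5*u)/5 + ∫(z*exp(3*z)) dz + ∫((3*z + 13)/(z**2 + 7*z + 12)) dz.
Step 4. Substitute back u = z**3 - 2: now 3*sin(5*z**3 - 10)/5 + ∫(z*exp(3*z)) dz + ∫((3*z + 13)/(z**2 + 7*z + 12)) dz.
Step 5. Integrate ∫(z*exp(3*z)) dz by parts with u = z, dv = (exp(3*z)) dz, so v = exp(3*z)/3: now z*exp(3*z)/3 + 3*sin(5*z**3 - 10)/5 + ∫((3*z + 13)/(z**2 + 7*z + 12)) dz + ∫(-exp(3*z)/3) dz.
Step 6. Evaluate the standard form: now z*exp(3*z)/3 - exp(3*z)/9 + 3*sin(5*z**3 - 10)/5 + ∫((3*z + 13)/(z**2 + 7*z + 12)) dz.
Step 7. Decompose ∫((3*z + 13)/(z**2 + 7*z + 12)) dz by partial fractions, (3*z + 13)/(z**2 + 7*z + 12) = -1/(z + 4) + 4/(z + 3): now z*exp(3*z)/3 - exp(3*z)/9 + 3*sin(5*z**3 - 10)/5 + ∫(4/(z + 3)) dz + ∫(-1/(z + 4)) dz.
Step 8. Evaluate the standard form [assuming z > -4]: now z*exp(3*z)/3 - exp(3*z)/9 - log(z + 4) + 3*sin(5*z**3 - 10)/5 + ∫(4/(z + 3)) dz.
Step 9. Evaluate the standard form [assuming z > -3]: now z*exp(3*z)/3 - exp(3*z)/9 + 4*log(z + 3) - log(z + 4) + 3*sin(5*z**3 - 10)/5.
Answer: z*exp(3*z)/3 - exp(3*z)/9 + 4*log(z + 3) - log(z + 4) + 3*sin(5*z**3 - 10)/5.


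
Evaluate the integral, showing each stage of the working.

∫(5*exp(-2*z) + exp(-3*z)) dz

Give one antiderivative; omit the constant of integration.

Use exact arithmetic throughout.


Step 1. Rewrite: now ∫(exp(-3*z)) dz + ∫(5*exp(-2*z)) dz.
Step 2. Evaluate the standard form: now ∫(exp(-3*z)) dz - 5*exp(-2*z)/2.
Step 3. Evaluate the standard form: now -5*exp(-2*z)/2 - exp(-3*z)/3.
Answer: -5*exp(-2*z)/2 - exp(-3*z)/3.


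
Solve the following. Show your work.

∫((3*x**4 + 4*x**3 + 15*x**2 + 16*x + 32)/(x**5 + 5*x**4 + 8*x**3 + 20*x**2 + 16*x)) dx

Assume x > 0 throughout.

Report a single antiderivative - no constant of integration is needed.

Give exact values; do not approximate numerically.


Step 1. Decompose ∫((3*x**4 + 4*x**3 + 15*x**2 + 16*x + 32)/(x**5 + 5*x**4 + 8*x**3 + 20*x**2 + 16*x)) dx by partial fractions, (3*x**4 + 4*x**3 + 15*x**2 + 16*x + 32)/(x**5 + 5*x**4 + 8*x**3 + 20*x**2 + 16*x) = -1/(x**2 + 4) + 3/(x + 4) - 2/(x + 1) + 2/x: now ∫(2/x) dx + ∫(-2/(x + 1)) dx + ∫(3/(x + 4)) dx + ∫(-1/(x**2 + 4)) dx.
Step 2. Evaluate the standard form [assuming x > -4]: now 3*log(x + 4) + ∫(2/x) dx + ∫(-2/(x + 1)) dx + ∫(-1/(x**2 + 4)) dx.
Step 3. Evaluate the standard form [assuming x > -1]: now -2*log(x + 1) + 3*log(x + 4) + ∫(2/x) dx + ∫(-1/(x**2 + 4)) dx.
Step 4. Evaluate the standard form [assuming x > 0]: now 2*log(x) - 2*log(x + 1) + 3*log(x + 4) + ∫(-1/(x**2 + 4)) dx.
Step 5. Evaluate the standard form: now 2*log(x) - 2*log(x + 1) + 3*log(x + 4) - atan(x/2)/2.
Answer: 2*log(x) - 2*log(x + 1) + 3*log(x + 4) - atan(x/2)/2.


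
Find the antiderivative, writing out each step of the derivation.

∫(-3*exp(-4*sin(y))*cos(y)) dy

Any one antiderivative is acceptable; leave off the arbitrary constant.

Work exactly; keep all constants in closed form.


Step 1. Substitute u = sin(y), turning ∫(-3*exp(-4*sin(y))*cos(y)) dy into ∫(-3*exp(-4*u)) du: now ∫(-3*exp(-4*u)) du.
Step 2. Evaluate the standard form: now 3*exp(-4*u)/4.
Step 3. Substitute back u = sin(y): now 3*exp(-4*sin(y))/4.
Answer: 3*exp(-4*sin(y))/4.


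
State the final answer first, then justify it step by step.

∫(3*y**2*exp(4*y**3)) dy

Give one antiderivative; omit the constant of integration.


The answer is exp(4*y**3)/4.
Step 1. Substitute u = y**3, turning ∫(3*y**2*exp(4*y**3)) dy into ∫(exp(4*u)) du: now ∫(exp(4*u)) du.
Step 2. Evaluate the standard form: now exp(4*u)/4.
Step 3. Substitute back u = y**3: now exp(4*y**3)/4.
Answer: exp(4*y**3)/4.


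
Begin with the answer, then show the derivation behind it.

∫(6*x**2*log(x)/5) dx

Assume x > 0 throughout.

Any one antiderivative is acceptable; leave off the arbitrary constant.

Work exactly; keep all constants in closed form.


The answer is 2*x**3*log(x)/5 - 2*x**3/15.
Step 1. Integrate ∫(6*x**2*log(x)/5) dx by parts with u = log(x), dv = (6*x**2/5) dx, so v = 2*x**3/5 [assuming x > 0]: now 2*x**3*log(x)/5 + ∫(-2*x**2/5) dx.
Step 2. Evaluate the standard form: now 2*x**3*log(x)/5 - 2*x**3/15.
Answer: 2*x**3*log(x)/5 - 2*x**3/15.


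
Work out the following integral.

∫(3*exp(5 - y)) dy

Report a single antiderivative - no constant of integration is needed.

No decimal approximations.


Answer: -3*exp(5 - y).


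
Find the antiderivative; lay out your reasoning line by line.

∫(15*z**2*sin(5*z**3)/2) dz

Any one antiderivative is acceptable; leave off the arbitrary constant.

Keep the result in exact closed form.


Step 1. Substitute u = z**3, turning ∫(15*z**2*sin(5*z**3)/2) dz into ∫(5*sin(5*u)/2) du: now ∫(5*sin(5*u)/2) du.
Step 2. Evaluate the standard form: now -cos(5*u)/2.
Step 3. Substitute back u = z**3: now -cos(5*z**3)/2.
Answer: -cos(5*z**3)/2.


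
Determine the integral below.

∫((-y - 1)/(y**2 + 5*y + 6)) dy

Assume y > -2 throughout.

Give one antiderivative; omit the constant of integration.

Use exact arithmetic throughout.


Answer: log(y + 2) - 2*log(y + 3).


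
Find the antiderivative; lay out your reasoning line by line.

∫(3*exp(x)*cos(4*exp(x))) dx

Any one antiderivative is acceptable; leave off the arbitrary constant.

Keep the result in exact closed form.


Step 1. Substitute u = exp(x), turning ∫(3*exp(x)*cos(4*exp(x))) dx into ∫(3*cos(4*u)) du: now ∫(3*cos(4*u)) du.
Step 2. Evaluate the standard form: now 3*sin(4*u)/4.
Step 3. Substitute back u = exp(x): now 3*sin(4*exp(x))/4.
Answer: 3*sin(4*exp(x))/4.


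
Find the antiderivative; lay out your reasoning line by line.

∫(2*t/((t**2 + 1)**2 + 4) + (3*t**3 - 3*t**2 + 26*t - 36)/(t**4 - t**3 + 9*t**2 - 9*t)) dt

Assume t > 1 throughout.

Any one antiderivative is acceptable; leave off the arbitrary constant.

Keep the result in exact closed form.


Step 1. Rewrite: now ∫(2*t/((t**2 + 1)**2 + 4)) dt + ∫((3*t**3 - 3*t**2 + 26*t - 36)/(t**4 - t**3 + 9*t**2 - 9*t)) dt.
Step 2. Decompose ∫((3*t**3 - 3*t**2 + 26*t - 36)/(t**4 - t**3 + 9*t**2 - 9*t)) dt by partial fractions, (3*t**3 - 3*t**2 + 26*t - 36)/(t**4 - t**3 + 9*t**2 - 9*t) = 1/(t**2 + 9) - 1/(t - 1) + 4/t: now ∫(4/t) dt + ∫(2*t/((t**2 + 1)**2 + 4)) dt + ∫(-1/(t - 1)) dt + ∫(1/(t**2 + 9)) dt.
Step 3. Evaluate the standard form [assuming t > 0]: now 4*log(t) + ∫(2*t/((t**2 + 1)**2 + 4)) dt + ∫(-1/(t - 1)) dt + ∫(1/(t**2 + 9)) dt.
Step 4. Evaluate the standard form [assuming t > 1]: now 4*log(t) - log(t - 1) + ∫(2*t/((t**2 + 1)**2 + 4)) dt + ∫(1/(t**2 + 9)) dt.
Step 5. Evaluate the standard form: now 4*log(t) - log(t - 1) + atan(t/3)/3 + ∫(2*t/((t**2 + 1)**2 + 4)) dt.
Step 6. Substitute u = t**2 + 1, turning ∫(2*t/((t**2 + 1)**2 + 4)) dt into ∫(1/(u**2 + 4)) du: now 4*log(t) - log(t - 1) + atan(t/3)/3 + ∫(1/(u**2 + 4)) du.
Step 7. Evaluate the standard form: now 4*log(t) - log(t - 1) + atan(t/3)/3 + atan(u/2)/2.
Step 8. Substitute back u = t**2 + 1: now 4*log(t) - log(t - 1) + atan(t/3)/3 + atan(t**2/2 + 1/2)/2.
Answer: 4*log(t) - log(t - 1) + atan(t/3)/3 + atan(t**2/2 + 1/2)/2.


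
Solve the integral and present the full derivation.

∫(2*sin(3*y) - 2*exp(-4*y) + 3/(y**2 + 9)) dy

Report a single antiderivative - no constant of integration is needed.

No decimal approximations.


Step 1. Rewrite: now ∫(3/(y**2 + 9)) dy + ∫(-2*exp(-4*y)) dy + ∫(2*sin(3*y)) dy.
Step 2. Evaluate the standard form: now -2*cos(3*y)/3 + ∫(3/(y**2 + 9)) dy + ∫(-2*exp(-4*y)) dy.
Step 3. Evaluate the standard form: now -2*cos(3*y)/3 + ∫(3/(y**2 + 9)) dy + exp(-4*y)/2.
Step 4. Evaluate the standard form: now -2*cos(3*y)/3 + atan(y/3) + exp(-4*y)/2.
Answer: -2*cos(3*y)/3 + atan(y/3) + exp(-4*y)/2.


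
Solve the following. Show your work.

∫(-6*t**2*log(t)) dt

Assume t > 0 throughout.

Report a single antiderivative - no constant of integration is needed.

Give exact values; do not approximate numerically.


Step 1. Integrate ∫(-6*t**2*log(t)) dt by parts with u = log(t), dv = (-6*t**2) dt, so v = -2*t**3 [assuming t > 0]: now -2*t**3*log(t) + ∫(2*t**2) dt.
Step 2. Evaluate the standard form: now -2*t**3*log(t) + 2*t**3/3.
Answer: -2*t**3*log(t) + 2*t**3/3.


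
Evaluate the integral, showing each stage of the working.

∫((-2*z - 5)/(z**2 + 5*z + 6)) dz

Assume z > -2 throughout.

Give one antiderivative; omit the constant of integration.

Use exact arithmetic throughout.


Step 1. Decompose ∫((-2*z - 5)/(z**2 + 5*z + 6)) dz by partial fractions, (-2*z - 5)/(z**2 + 5*z + 6) = -1/(z + 3) - 1/(z + 2): now ∫(-1/(z + 2)) dz + ∫(-1/(z + 3)) dz.
Step 2. Evaluate the standard form [assuming z > -2]: now -log(z + 2) + ∫(-1/(z + 3)) dz.
Step 3. Evaluate the standard form [assuming z > -3]: now -log(z + 2) - log(z + 3).
Answer: -log(z + 2) - log(z + 3).


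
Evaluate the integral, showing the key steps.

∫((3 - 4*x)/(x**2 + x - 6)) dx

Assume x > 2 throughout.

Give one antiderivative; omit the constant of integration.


Step 1. Decompose ∫((3 - 4*x)/(x**2 + x - 6)) dx by partial fractions, (3 - 4*x)/(x**2 + x - 6) = -3/(x + 3) - 1/(x - 2): now ∫(-1/(x - 2)) dx + ∫(-3/(x + 3)) dx.
Step 2. Evaluate the standard form [assuming x > -3]: now -3*log(x + 3) + ∫(-1/(x - 2)) dx.
Step 3. Evaluate the standard form [assuming x > 2]: now -log(x - 2) - 3*log(x + 3).
Answer: -log(x - 2) - 3*log(x + 3).


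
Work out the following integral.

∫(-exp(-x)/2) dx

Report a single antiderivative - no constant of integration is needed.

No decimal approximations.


Answer: exp(-x)/2.


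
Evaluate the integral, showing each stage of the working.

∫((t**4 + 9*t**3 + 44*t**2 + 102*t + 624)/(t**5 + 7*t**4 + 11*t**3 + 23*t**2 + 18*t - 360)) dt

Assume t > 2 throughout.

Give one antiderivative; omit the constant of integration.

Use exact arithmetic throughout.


Step 1. Decompose ∫((t**4 + 9*t**3 + 44*t**2 + 102*t + 624)/(t**5 + 7*t**4 + 11*t**3 + 23*t**2 + 18*t - 360)) dt by partial fractions, (t**4 + 9*t**3 + 44*t**2 + 102*t + 624)/(t**5 + 7*t**4 + 11*t**3 + 23*t**2 + 18*t - 360) = -3/(t**2 + 9) + 3/(t + 5) - 4/(t + 4) + 2/(t - 2): now ∫(2/(t - 2)) dt + ∫(-4/(t + 4)) dt + ∫(3/(t + 5)) dt + ∫(-3/(t**2 + 9)) dt.
Step 2. Evaluate the standard form [assuming t > -4]: now -4*log(t + 4) + ∫(2/(t - 2)) dt + ∫(3/(t + 5)) dt + ∫(-3/(t**2 + 9)) dt.
Step 3. Evaluate the standard form [assuming t > -5]: now -4*log(t + 4) + 3*log(t + 5) + ∫(2/(t - 2)) dt + ∫(-3/(t**2 + 9)) dt.
Step 4. Evaluate the standard form [assuming t > 2]: now 2*log(t - 2) - 4*log(t + 4) + 3*log(t + 5) + ∫(-3/(t**2 + 9)) dt.
Step 5. Evaluate the standard form: now 2*log(t - 2) - 4*log(t + 4) + 3*log(t + 5) - atan(t/3).
Answer: 2*log(t - 2) - 4*log(t + 4) + 3*log(t + 5) - atan(t/3).


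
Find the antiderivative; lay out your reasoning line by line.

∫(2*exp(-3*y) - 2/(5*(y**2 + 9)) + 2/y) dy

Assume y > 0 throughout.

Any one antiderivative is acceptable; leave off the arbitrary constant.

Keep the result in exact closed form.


Step 1. Rewrite: now ∫(2/y) dy + ∫(-2/(5*(y**2 + 9))) dy + ∫(2*exp(-3*y)) dy.
Step 2. Evaluate the standard form [assuming y > 0]: now 2*log(y) + ∫(-2/(5*(y**2 + 9))) dy + ∫(2*exp(-3*y)) dy.
Step 3. Evaluate the standard form: now 2*log(y) + ∫(-2/(5*(y**2 + 9))) dy - 2*exp(-3*y)/3.
Step 4. Evaluate the standard form: now 2*log(y) - 2*atan(y/3)/15 - 2*exp(-3*y)/3.
Answer: 2*log(y) - 2*atan(y/3)/15 - 2*exp(-3*y)/3.


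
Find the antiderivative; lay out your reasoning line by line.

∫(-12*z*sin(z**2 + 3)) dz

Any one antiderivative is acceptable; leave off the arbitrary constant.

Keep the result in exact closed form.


Step 1. Substitute u = z**2 + 3, turning ∫(-12*z*sin(z**2 + 3)) dz into ∫(-6*sin(u)) du: now ∫(-6*sin(u)) du.
Step 2. Evaluate the standard form: now 6*cos(u).
Step 3. Substitute back u = z**2 + 3: now 6*cos(z**2 + 3).
Answer: 6*cos(z**2 + 3).


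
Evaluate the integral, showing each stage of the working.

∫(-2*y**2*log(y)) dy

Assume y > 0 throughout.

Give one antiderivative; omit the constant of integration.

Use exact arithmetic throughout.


Step 1. Integrate ∫(-2*y**2*log(y)) dy by parts with u = log(y), dv = (-2*y**2) dy, so v = -2*y**3/3 [assuming y > 0]: now -2*y**3*log(y)/3 + ∫(2*y**2/3) dy.
Step 2. Evaluate the standard form: now -2*y**3*log(y)/3 + 2*y**3/9.
Answer: -2*y**3*log(y)/3 + 2*y**3/9.


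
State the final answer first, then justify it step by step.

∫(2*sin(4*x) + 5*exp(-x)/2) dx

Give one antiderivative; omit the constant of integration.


The answer is -cos(4*x)/2 - 5*exp(-x)/2.
Step 1. Rewrite: now ∫(5*exp(-x)/2) dx + ∫(2*sin(4*x)) dx.
Step 2. Evaluate the standard form: now -cos(4*x)/2 + ∫(5*exp(-x)/2) dx.
Step 3. Evaluate the standard form: now -cos(4*x)/2 - 5*exp(-x)/2.
Answer: -cos(4*x)/2 - 5*exp(-x)/2.


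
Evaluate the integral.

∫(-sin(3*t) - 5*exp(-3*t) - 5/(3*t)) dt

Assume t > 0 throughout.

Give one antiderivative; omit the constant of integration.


Answer: -5*log(t)/3 + cos(3*t)/3 + 5*exp(-3*t)/3.


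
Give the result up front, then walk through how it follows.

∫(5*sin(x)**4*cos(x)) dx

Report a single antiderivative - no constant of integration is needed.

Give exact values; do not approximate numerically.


The answer is sin(x)**5.
Step 1. Substitute u = sin(x), turning ∫(5*sin(x)**4*cos(x)) dx into ∫(5*u**4) du: now ∫(5*u**4) du.
Step 2. Evaluate the standard form: now u**5.
Step 3. Substitute back u = sin(x): now sin(x)**5.
Answer: sin(x)**5.


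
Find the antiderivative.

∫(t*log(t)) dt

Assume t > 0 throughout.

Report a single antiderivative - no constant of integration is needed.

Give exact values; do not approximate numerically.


Answer: t**2*log(t)/2 - t**2/4.


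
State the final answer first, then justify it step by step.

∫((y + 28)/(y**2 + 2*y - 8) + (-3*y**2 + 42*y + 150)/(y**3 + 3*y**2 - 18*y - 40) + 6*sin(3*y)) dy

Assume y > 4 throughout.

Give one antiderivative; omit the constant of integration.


The answer is 5*log(y - 4) + 5*log(y - 2) - 3*log(y + 2) - 4*log(y + 4) - 5*log(y + 5) - 2*cos(3*y).
Step 1. Rewrite: now ∫((y + 28)/(y**2 + 2*y - 8)) dy + ∫((-3*y**2 + 42*y + 150)/(y**3 + 3*y**2 - 18*y - 40)) dy + ∫(6*sin(3*y)) dy.
Step 2. Decompose ∫((y + 28)/(y**2 + 2*y - 8)) dy by partial fractions, (y + 28)/(y**2 + 2*y - 8) = -4/(y + 4) + 5/(y - 2): now ∫((-3*y**2 + 42*y + 150)/(y**3 + 3*y**2 - 18*y - 40)) dy + ∫(5/(y - 2)) dy + ∫(-4/(y + 4)) dy + ∫(6*sin(3*y)) dy.
Step 3. Evaluate the standard form [assuming y > 2]: now 5*log(y - 2) + ∫((-3*y**2 + 42*y + 150)/(y**3 + 3*y**2 - 18*y - 40)) dy + ∫(-4/(y + 4)) dy + ∫(6*sin(3*y)) dy.
Step 4. Evaluate the standard form [assuming y > -4]: now 5*log(y - 2) - 4*log(y + 4) + ∫((-3*y**2 + 42*y + 150)/(y**3 + 3*y**2 - 18*y - 40)) dy + ∫(6*sin(3*y)) dy.
Step 5. Evaluate the standard form: now 5*log(y - 2) - 4*log(y + 4) - 2*cos(3*y) + ∫((-3*y**2 + 42*y + 150)/(y**3 + 3*y**2 - 18*y - 40)) dy.
Step 6. Decompose ∫((-3*y**2 + 42*y + 150)/(y**3 + 3*y**2 - 18*y - 40)) dy by partial fractions, (-3*y**2 + 42*y + 150)/(y**3 + 3*y**2 - 18*y - 40) = -5/(y + 5) - 3/(y + 2) + 5/(y - 4): now 5*log(y - 2) - 4*log(y + 4) - 2*cos(3*y) + ∫(5/(y - 4)) dy + ∫(-3/(y + 2)) dy + ∫(-5/(y + 5)) dy.
Step 7. Evaluate the standard form [assuming y > -5]: now 5*log(y - 2) - 4*log(y + 4) - 5*log(y + 5) - 2*cos(3*y) + ∫(5/(y - 4)) dy + ∫(-3/(y + 2)) dy.
Step 8. Evaluate the standard form [assuming y > -2]: now 5*log(y - 2) - 3*log(y + 2) - 4*log(y + 4) - 5*log(y + 5) - 2*cos(3*y) + ∫(5/(y - 4)) dy.
Step 9. Evaluate the standard form [assuming y > 4]: now 5*log(y - 4) + 5*log(y - 2) - 3*log(y + 2) - 4*log(y + 4) - 5*log(y + 5) - 2*cos(3*y).
Answer: 5*log(y - 4) + 5*log(y - 2) - 3*log(y + 2) - 4*log(y + 4) - 5*log(y + 5) - 2*cos(3*y).


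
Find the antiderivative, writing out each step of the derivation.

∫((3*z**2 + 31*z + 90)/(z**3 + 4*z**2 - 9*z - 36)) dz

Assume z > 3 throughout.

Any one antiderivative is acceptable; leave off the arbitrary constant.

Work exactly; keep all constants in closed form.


Step 1. Decompose ∫((3*z**2 + 31*z + 90)/(z**3 + 4*z**2 - 9*z - 36)) dz by partial fractions, (3*z**2 + 31*z + 90)/(z**3 + 4*z**2 - 9*z - 36) = 2/(z + 4) - 4/(z + 3) + 5/(z - 3): now ∫(5/(z - 3)) dz + ∫(-4/(z + 3)) dz + ∫(2/(z + 4)) dz.
Step 2. Evaluate the standard form [assuming z > -4]: now 2*log(z + 4) + ∫(5/(z - 3)) dz + ∫(-4/(z + 3)) dz.
Step 3. Evaluate the standard form [assuming z > -3]: now -4*log(z + 3) + 2*log(z + 4) + ∫(5/(z - 3)) dz.
Step 4. Evaluate the standard form [assuming z > 3]: now 5*log(z - 3) - 4*log(z + 3) + 2*log(z + 4).
Answer: 5*log(z - 3) - 4*log(z + 3) + 2*log(z + 4).


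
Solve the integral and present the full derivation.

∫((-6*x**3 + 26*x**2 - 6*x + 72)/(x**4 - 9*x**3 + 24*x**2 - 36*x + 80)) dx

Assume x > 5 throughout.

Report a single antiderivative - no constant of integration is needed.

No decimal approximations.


Step 1. Decompose ∫((-6*x**3 + 26*x**2 - 6*x + 72)/(x**4 - 9*x**3 + 24*x**2 - 36*x + 80)) dx by partial fractions, (-6*x**3 + 26*x**2 - 6*x + 72)/(x**4 - 9*x**3 + 24*x**2 - 36*x + 80) = -2/(x**2 + 4) - 4/(x - 4) - 2/(x - 5): now ∫(-2/(x - 5)) dx + ∫(-4/(x - 4)) dx + ∫(-2/(x**2 + 4)) dx.
Step 2. Evaluate the standard form [assuming x > 4]: now -4*log(x - 4) + ∫(-2/(x - 5)) dx + ∫(-2/(x**2 + 4)) dx.
Step 3. Evaluate the standard form [assuming x > 5]: now -2*log(x - 5) - 4*log(x - 4) + ∫(-2/(x**2 + 4)) dx.
Step 4. Evaluate the standard form: now -2*log(x - 5) - 4*log(x - 4) - atan(x/2).
Answer: -2*log(x - 5) - 4*log(x - 4) - atan(x/2).


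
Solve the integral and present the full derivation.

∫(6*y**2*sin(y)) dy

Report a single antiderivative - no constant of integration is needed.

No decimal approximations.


Step 1. Integrate ∫(6*y**2*sin(y)) dy by parts with u = y**2, dv = (6*sin(y)) dy, so v = -6*cos(y): now -6*y**2*cos(y) + ∫(12*y*cos(y)) dy.
Step 2. Integrate ∫(12*y*cos(y)) dy by parts with u = y, dv = (12*cos(y)) dy, so v = 12*sin(y): now -6*y**2*cos(y) + 12*y*sin(y) + ∫(-12*sin(y)) dy.
Step 3. Evaluate the standard form: now -6*y**2*cos(y) + 12*y*sin(y) + 12*cos(y).
Answer: -6*y**2*cos(y) + 12*y*sin(y) + 12*cos(y).


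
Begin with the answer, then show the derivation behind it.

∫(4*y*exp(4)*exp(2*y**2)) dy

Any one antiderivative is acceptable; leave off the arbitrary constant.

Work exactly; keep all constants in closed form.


The answer is exp(2*y**2 + 4).
Step 1. Substitute u = y**2 + 2, turning ∫(4*y*exp(4)*exp(2*y**2)) dy into ∫(2*exp(2*u)) du: now ∫(2*exp(2*u)) du.
Step 2. Evaluate the standard form: now exp(2*u).
Step 3. Substitute back u = y**2 + 2: now exp(2*y**2 + 4).
Answer: exp(2*y**2 + 4).


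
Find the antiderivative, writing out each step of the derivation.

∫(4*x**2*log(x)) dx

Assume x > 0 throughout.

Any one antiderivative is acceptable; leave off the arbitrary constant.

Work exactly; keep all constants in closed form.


Step 1. Integrate ∫(4*x**2*log(x)) dx by parts with u = log(x), dv = (4*x**2) dx, so v = 4*x**3/3 [assuming x > 0]: now 4*x**3*log(x)/3 + ∫(-4*x**2/3) dx.
Step 2. Evaluate the standard form: now 4*x**3*log(x)/3 - 4*x**3/9.
Answer: 4*x**3*log(x)/3 - 4*x**3/9.


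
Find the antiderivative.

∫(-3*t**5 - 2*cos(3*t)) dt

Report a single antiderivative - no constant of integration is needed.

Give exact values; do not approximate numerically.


Answer: -t**6/2 - 2*sin(3*t)/3.


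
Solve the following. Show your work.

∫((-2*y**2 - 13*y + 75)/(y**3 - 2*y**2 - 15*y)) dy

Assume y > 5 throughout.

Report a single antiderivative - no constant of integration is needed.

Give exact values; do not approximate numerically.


Step 1. Decompose ∫((-2*y**2 - 13*y + 75)/(y**3 - 2*y**2 - 15*y)) dy by partial fractions, (-2*y**2 - 13*y + 75)/(y**3 - 2*y**2 - 15*y) = 4/(y + 3) - 1/(y - 5) - 5/y: now ∫(-5/y) dy + ∫(-1/(y - 5)) dy + ∫(4/(y + 3)) dy.
Step 2. Evaluate the standard form [assuming y > 0]: now -5*log(y) + ∫(-1/(y - 5)) dy + ∫(4/(y + 3)) dy.
Step 3. Evaluate the standard form [assuming y > -3]: now -5*log(y) + 4*log(y + 3) + ∫(-1/(y - 5)) dy.
Step 4. Evaluate the standard form [assuming y > 5]: now -5*log(y) - log(y - 5) + 4*log(y + 3).
Answer: -5*log(y) - log(y - 5) + 4*log(y + 3).


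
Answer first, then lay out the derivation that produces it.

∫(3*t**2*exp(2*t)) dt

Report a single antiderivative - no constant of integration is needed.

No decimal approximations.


The answer is 3*t**2*exp(2*t)/2 - 3*t*exp(2*t)/2 + 3*exp(2*t)/4.
Step 1. Integrate ∫(3*t**2*exp(2*t)) dt by parts with u = t**2, dv = (3*exp(2*t)) dt, so v = 3*exp(2*t)/2: now 3*t**2*exp(2*t)/2 + ∫(-3*t*exp(2*t)) dt.
Step 2. Integrate ∫(-3*t*exp(2*t)) dt by parts with u = t, dv = (-3*exp(2*t)) dt, so v = -3*exp(2*t)/2: now 3*t**2*exp(2*t)/2 - 3*t*exp(2*t)/2 + ∫(3*exp(2*t)/2) dt.
Step 3. Evaluate the standard form: now 3*t**2*exp(2*t)/2 - 3*t*exp(2*t)/2 + 3*exp(2*t)/4.
Answer: 3*t**2*exp(2*t)/2 - 3*t*exp(2*t)/2 + 3*exp(2*t)/4.


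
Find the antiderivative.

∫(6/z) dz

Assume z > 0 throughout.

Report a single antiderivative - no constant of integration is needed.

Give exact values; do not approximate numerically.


Answer: 6*log(z).


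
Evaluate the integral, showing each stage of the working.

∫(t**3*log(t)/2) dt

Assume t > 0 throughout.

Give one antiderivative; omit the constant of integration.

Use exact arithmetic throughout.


Step 1. Integrate ∫(t**3*log(t)/2) dt by parts with u = log(t), dv = (t**3/2) dt, so v = t**4/8 [assuming t > 0]: now t**4*log(t)/8 + ∫(-t**3/8) dt.
Step 2. Evaluate the standard form: now t**4*log(t)/8 - t**4/32.
Answer: t**4*log(t)/8 - t**4/32.


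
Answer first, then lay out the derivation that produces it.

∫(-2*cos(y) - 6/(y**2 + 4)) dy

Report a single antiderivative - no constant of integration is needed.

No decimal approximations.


The answer is -2*sin(y) - 3*atan(y/2).
Step 1. Rewrite: now ∫(-6/(y**2 + 4)) dy + ∫(-2*cos(y)) dy.
Step 2. Evaluate the standard form: now -3*atan(y/2) + ∫(-2*cos(y)) dy.
Step 3. Evaluate the standard form: now -2*sin(y) - 3*atan(y/2).
Answer: -2*sin(y) - 3*atan(y/2).


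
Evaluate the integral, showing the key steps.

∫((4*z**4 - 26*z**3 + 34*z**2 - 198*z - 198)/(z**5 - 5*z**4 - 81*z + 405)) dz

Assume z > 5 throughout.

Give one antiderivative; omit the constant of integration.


Step 1. Decompose ∫((4*z**4 - 26*z**3 + 34*z**2 - 198*z - 198)/(z**5 - 5*z**4 - 81*z + 405)) dz by partial fractions, (4*z**4 - 26*z**3 + 34*z**2 - 198*z - 198)/(z**5 - 5*z**4 - 81*z + 405) = -2/(z**2 + 9) + 2/(z + 3) + 4/(z - 3) - 2/(z - 5): now ∫(-2/(z - 5)) dz + ∫(4/(z - 3)) dz + ∫(2/(z + 3)) dz + ∫(-2/(z**2 + 9)) dz.
Step 2. Evaluate the standard form [assuming z > -3]: now 2*log(z + 3) + ∫(-2/(z - 5)) dz + ∫(4/(z - 3)) dz + ∫(-2/(z**2 + 9)) dz.
Step 3. Evaluate the standard form [assuming z > 3]: now 4*log(z - 3) + 2*log(z + 3) + ∫(-2/(z - 5)) dz + ∫(-2/(z**2 + 9)) dz.
Step 4. Evaluate the standard form [assuming z > 5]: now -2*log(z - 5) + 4*log(z - 3) + 2*log(z + 3) + ∫(-2/(z**2 + 9)) dz.
Step 5. Evaluate the standard form: now -2*log(z - 5) + 4*log(z - 3) + 2*log(z + 3) - 2*atan(z/3)/3.
Answer: -2*log(z - 5) + 4*log(z - 3) + 2*log(z + 3) - 2*atan(z/3)/3.


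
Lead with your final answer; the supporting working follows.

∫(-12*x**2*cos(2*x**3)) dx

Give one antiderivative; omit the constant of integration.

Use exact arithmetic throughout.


The answer is -2*sin(2*x**3).
Step 1. Substitute u = x**3, turning ∫(-12*x**2*cos(2*x**3)) dx into ∫(-4*cos(2*u)) du: now ∫(-4*cos(2*u)) du.
Step 2. Evaluate the standard form: now -2*sin(2*u).
Step 3. Substitute back u = x**3: now -2*sin(2*x**3).
Answer: -2*sin(2*x**3).


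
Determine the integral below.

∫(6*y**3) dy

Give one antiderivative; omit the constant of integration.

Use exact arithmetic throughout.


Answer: 3*y**4/2.


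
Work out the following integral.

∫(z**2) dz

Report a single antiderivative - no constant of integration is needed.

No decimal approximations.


Answer: z**3/3.


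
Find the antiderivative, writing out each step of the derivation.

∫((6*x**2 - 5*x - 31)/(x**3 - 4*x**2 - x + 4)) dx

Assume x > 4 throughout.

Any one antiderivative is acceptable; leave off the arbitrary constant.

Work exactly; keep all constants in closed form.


Step 1. Decompose ∫((6*x**2 - 5*x - 31)/(x**3 - 4*x**2 - x + 4)) dx by partial fractions, (6*x**2 - 5*x - 31)/(x**3 - 4*x**2 - x + 4) = -2/(x + 1) + 5/(x - 1) + 3/(x - 4): now ∫(3/(x - 4)) dx + ∫(5/(x - 1)) dx + ∫(-2/(x + 1)) dx.
Step 2. Evaluate the standard form [assuming x > -1]: now -2*log(x + 1) + ∫(3/(x - 4)) dx + ∫(5/(x - 1)) dx.
Step 3. Evaluate the standard form [assuming x > 4]: now 3*log(x - 4) - 2*log(x + 1) + ∫(5/(x - 1)) dx.
Step 4. Evaluate the standard form [assuming x > 1]: now 3*log(x - 4) + 5*log(x - 1) - 2*log(x + 1).
Answer: 3*log(x - 4) + 5*log(x - 1) - 2*log(x + 1).


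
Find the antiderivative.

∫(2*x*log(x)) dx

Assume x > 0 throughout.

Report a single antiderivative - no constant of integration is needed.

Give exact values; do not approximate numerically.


Answer: x**2*log(x) - x**2/2.


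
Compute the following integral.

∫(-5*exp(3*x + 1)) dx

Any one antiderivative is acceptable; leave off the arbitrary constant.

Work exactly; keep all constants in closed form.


Answer: -5*exp(3*x + 1)/3.


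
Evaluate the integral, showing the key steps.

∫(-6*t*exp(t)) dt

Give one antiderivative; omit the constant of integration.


Step 1. Integrate ∫(-6*t*exp(t)) dt by parts with u = t, dv = (-6*exp(t)) dt, so v = -6*exp(t): now -6*t*exp(t) + ∫(6*exp(t)) dt.
Step 2. Evaluate the standard form: now -6*t*exp(t) + 6*exp(t).
Answer: -6*t*exp(t) + 6*exp(t).


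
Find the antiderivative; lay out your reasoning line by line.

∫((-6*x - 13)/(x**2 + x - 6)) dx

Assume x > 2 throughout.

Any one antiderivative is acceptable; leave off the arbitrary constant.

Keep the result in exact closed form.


Step 1. Decompose ∫((-6*x - 13)/(x**2 + x - 6)) dx by partial fractions, (-6*x - 13)/(x**2 + x - 6) = -1/(x + 3) - 5/(x - 2): now ∫(-5/(x - 2)) dx + ∫(-1/(x + 3)) dx.
Step 2. Evaluate the standard form [assuming x > 2]: now -5*log(x - 2) + ∫(-1/(x + 3)) dx.
Step 3. Evaluate the standard form [assuming x > -3]: now -5*log(x - 2) - log(x + 3).
Answer: -5*log(x - 2) - log(x + 3).


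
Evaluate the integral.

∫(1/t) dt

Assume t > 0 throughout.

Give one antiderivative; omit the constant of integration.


Answer: log(t).


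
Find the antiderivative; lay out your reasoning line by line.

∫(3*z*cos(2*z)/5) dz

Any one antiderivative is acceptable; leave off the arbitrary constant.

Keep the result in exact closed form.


Step 1. Integrate ∫(3*z*cos(2*z)/5) dz by parts with u = z, dv = (3*cos(2*z)/5) dz, so v = 3*sin(2*z)/10: now 3*z*sin(2*z)/10 + ∫(-3*sin(2*z)/10) dz.
Step 2. Evaluate the standard form: now 3*z*sin(2*z)/10 + 3*cos(2*z)/20.
Answer: 3*z*sin(2*z)/10 + 3*cos(2*z)/20.


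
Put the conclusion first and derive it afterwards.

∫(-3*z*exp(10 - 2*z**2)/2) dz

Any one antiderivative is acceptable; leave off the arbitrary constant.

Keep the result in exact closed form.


The answer is 3*exp(10 - 2*z**2)/8.
Step 1. Substitute u = z**2 - 5, turning ∫(-3*z*exp(10 - 2*z**2)/2) dz into ∫(-3*exp(-2*u)/4) du: now ∫(-3*exp(-2*u)/4) du.
Step 2. Evaluate the standard form: now 3*exp(-2*u)/8.
Step 3. Substitute back u = z**2 - 5: now 3*exp(10 - 2*z**2)/8.
Answer: 3*exp(10 - 2*z**2)/8.


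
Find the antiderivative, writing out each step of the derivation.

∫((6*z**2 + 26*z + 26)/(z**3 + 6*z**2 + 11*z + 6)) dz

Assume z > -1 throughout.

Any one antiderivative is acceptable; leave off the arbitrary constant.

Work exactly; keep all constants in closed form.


Step 1. Decompose ∫((6*z**2 + 26*z + 26)/(z**3 + 6*z**2 + 11*z + 6)) dz by partial fractions, (6*z**2 + 26*z + 26)/(z**3 + 6*z**2 + 11*z + 6) = 1/(z + 3) + 2/(z + 2) + 3/(z + 1): now ∫(3/(z + 1)) dz + ∫(2/(z + 2)) dz + ∫(1/(z + 3)) dz.
Step 2. Evaluate the standard form [assuming z > -1]: now 3*log(z + 1) + ∫(2/(z + 2)) dz + ∫(1/(z + 3)) dz.
Step 3. Evaluate the standard form [assuming z > -3]: now 3*log(z + 1) + log(z + 3) + ∫(2/(z + 2)) dz.
Step 4. Evaluate the standard form [assuming z > -2]: now 3*log(z + 1) + 2*log(z + 2) + log(z + 3).
Answer: 3*log(z + 1) + 2*log(z + 2) + log(z + 3).


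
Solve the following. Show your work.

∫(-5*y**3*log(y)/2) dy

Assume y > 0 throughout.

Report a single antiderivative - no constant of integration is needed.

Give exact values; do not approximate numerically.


Step 1. Integrate ∫(-5*y**3*log(y)/2) dy by parts with u = log(y), dv = (-5*y**3/2) dy, so v = -5*y**4/8 [assuming y > 0]: now -5*y**4*log(y)/8 + ∫(5*y**3/8) dy.
Step 2. Evaluate the standard form: now -5*y**4*log(y)/8 + 5*y**4/32.
Answer: -5*y**4*log(y)/8 + 5*y**4/32.


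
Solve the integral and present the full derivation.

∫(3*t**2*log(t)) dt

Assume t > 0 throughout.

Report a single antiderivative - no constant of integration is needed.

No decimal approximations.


Step 1. Integrate ∫(3*t**2*log(t)) dt by parts with u = log(t), dv = (3*t**2) dt, so v = t**3 [assuming t > 0]: now t**3*log(t) + ∫(-t**2) dt.
Step 2. Evaluate the standard form: now t**3*log(t) - t**3/3.
Answer: t**3*log(t) - t**3/3.


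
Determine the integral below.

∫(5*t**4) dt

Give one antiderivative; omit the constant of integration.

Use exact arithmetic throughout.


Answer: t**5.


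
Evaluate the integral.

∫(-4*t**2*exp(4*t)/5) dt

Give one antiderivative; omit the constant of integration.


Answer: -t**2*exp(4*t)/5 + t*exp(4*t)/10 - exp(4*t)/40.


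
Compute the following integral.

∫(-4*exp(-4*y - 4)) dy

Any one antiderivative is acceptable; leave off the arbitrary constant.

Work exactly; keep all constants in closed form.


Answer: exp(-4*y - 4).


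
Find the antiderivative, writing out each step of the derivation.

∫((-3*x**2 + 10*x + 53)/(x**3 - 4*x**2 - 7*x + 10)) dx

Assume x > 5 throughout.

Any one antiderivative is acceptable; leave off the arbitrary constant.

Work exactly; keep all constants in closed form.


Step 1. Decompose ∫((-3*x**2 + 10*x + 53)/(x**3 - 4*x**2 - 7*x + 10)) dx by partial fractions, (-3*x**2 + 10*x + 53)/(x**3 - 4*x**2 - 7*x + 10) = 1/(x + 2) - 5/(x - 1) + 1/(x - 5): now ∫(1/(x - 5)) dx + ∫(-5/(x - 1)) dx + ∫(1/(x + 2)) dx.
Step 2. Evaluate the standard form [assuming x > 1]: now -5*log(x - 1) + ∫(1/(x - 5)) dx + ∫(1/(x + 2)) dx.
Step 3. Evaluate the standard form [assuming x > 5]: now log(x - 5) - 5*log(x - 1) + ∫(1/(x + 2)) dx.
Step 4. Evaluate the standard form [assuming x > -2]: now log(x - 5) - 5*log(x - 1) + log(x + 2).
Answer: log(x - 5) - 5*log(x - 1) + log(x + 2).


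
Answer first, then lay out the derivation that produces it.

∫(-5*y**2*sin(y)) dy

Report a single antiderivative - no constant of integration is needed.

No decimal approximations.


The answer is 5*y**2*cos(y) - 10*y*sin(y) - 10*cos(y).
Step 1. Integrate ∫(-5*y**2*sin(y)) dy by parts with u = y**2, dv = (-5*sin(y)) dy, so v = 5*cos(y): now 5*y**2*cos(y) + ∫(-10*y*cos(y)) dy.
Step 2. Integrate ∫(-10*y*cos(y)) dy by parts with u = y, dv = (-10*cos(y)) dy, so v = -10*sin(y): now 5*y**2*cos(y) - 10*y*sin(y) + ∫(10*sin(y)) dy.
Step 3. Evaluate the standard form: now 5*y**2*cos(y) - 10*y*sin(y) - 10*cos(y).
Answer: 5*y**2*cos(y) - 10*y*sin(y) - 10*cos(y).


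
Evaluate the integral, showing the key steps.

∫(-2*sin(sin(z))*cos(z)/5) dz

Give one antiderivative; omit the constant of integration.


Step 1. Substitute u = sin(z), turning ∫(-2*sin(sin(z))*cos(z)/5) dz into ∫(-2*sin(u)/5) du: now ∫(-2*sin(u)/5) du.
Step 2. Evaluate the standard form: now 2*cos(u)/5.
Step 3. Substitute back u = sin(z): now 2*cos(sin(z))/5.
Answer: 2*cos(sin(z))/5.


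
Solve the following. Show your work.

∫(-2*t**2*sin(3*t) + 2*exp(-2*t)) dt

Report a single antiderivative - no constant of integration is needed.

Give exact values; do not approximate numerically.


Step 1. Rewrite: now ∫(-2*t**2*sin(3*t)) dt + ∫(2*exp(-2*t)) dt.
Step 2. Integrate ∫(-2*t**2*sin(3*t)) dt by parts with u = t**2, dv = (-2*sin(3*t)) dt, so v = 2*cos(3*t)/3: now 2*t**2*cos(3*t)/3 + ∫(-4*t*cos(3*t)/3) dt + ∫(2*exp(-2*t)) dt.
Step 3. Integrate ∫(-4*t*cos(3*t)/3) dt by parts with u = t, dv = (-4*cos(3*t)/3) dt, so v = -4*sin(3*t)/9: now 2*t**2*cos(3*t)/3 - 4*t*sin(3*t)/9 + ∫(2*exp(-2*t)) dt + ∫(4*sin(3*t)/9) dt.
Step 4. Evaluate the standard form: now 2*t**2*cos(3*t)/3 - 4*t*sin(3*t)/9 - 4*cos(3*t)/27 + ∫(2*exp(-2*t)) dt.
Step 5. Evaluate the standard form: now 2*t**2*cos(3*t)/3 - 4*t*sin(3*t)/9 - 4*cos(3*t)/27 - exp(-2*t).
Answer: 2*t**2*cos(3*t)/3 - 4*t*sin(3*t)/9 - 4*cos(3*t)/27 - exp(-2*t).


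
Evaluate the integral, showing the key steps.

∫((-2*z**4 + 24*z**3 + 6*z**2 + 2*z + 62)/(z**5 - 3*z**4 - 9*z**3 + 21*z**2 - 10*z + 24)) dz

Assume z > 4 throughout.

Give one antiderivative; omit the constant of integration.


Step 1. Decompose ∫((-2*z**4 + 24*z**3 + 6*z**2 + 2*z + 62)/(z**5 - 3*z**4 - 9*z**3 + 21*z**2 - 10*z + 24)) dz by partial fractions, (-2*z**4 + 24*z**3 + 6*z**2 + 2*z + 62)/(z**5 - 3*z**4 - 9*z**3 + 21*z**2 - 10*z + 24) = 2/(z**2 + 1) - 2/(z + 3) - 5/(z - 2) + 5/(z - 4): now ∫(5/(z - 4)) dz + ∫(-5/(z - 2)) dz + ∫(-2/(z + 3)) dz + ∫(2/(z**2 + 1)) dz.
Step 2. Evaluate the standard form [assuming z > 2]: now -5*log(z - 2) + ∫(5/(z - 4)) dz + ∫(-2/(z + 3)) dz + ∫(2/(z**2 + 1)) dz.
Step 3. Evaluate the standard form [assuming z > -3]: now -5*log(z - 2) - 2*log(z + 3) + ∫(5/(z - 4)) dz + ∫(2/(z**2 + 1)) dz.
Step 4. Evaluate the standard form [assuming z > 4]: now 5*log(z - 4) - 5*log(z - 2) - 2*log(z + 3) + ∫(2/(z**2 + 1)) dz.
Step 5. Evaluate the standard form: now 5*log(z - 4) - 5*log(z - 2) - 2*log(z + 3) + 2*atan(z).
Answer: 5*log(z - 4) - 5*log(z - 2) - 2*log(z + 3) + 2*atan(z).


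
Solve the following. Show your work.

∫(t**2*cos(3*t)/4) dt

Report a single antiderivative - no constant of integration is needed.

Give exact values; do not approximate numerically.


Step 1. Integrate ∫(t**2*cos(3*t)/4) dt by parts with u = t**2, dv = (cos(3*t)/4) dt, so v = sin(3*t)/12: now t**2*sin(3*t)/12 + ∫(-t*sin(3*t)/6) dt.
Step 2. Integrate ∫(-t*sin(3*t)/6) dt by parts with u = t, dv = (-sin(3*t)/6) dt, so v = cos(3*t)/18: now t**2*sin(3*t)/12 + t*cos(3*t)/18 + ∫(-cos(3*t)/18) dt.
Step 3. Evaluate the standard form: now t**2*sin(3*t)/12 + t*cos(3*t)/18 - sin(3*t)/54.
Answer: t**2*sin(3*t)/12 + t*cos(3*t)/18 - sin(3*t)/54.


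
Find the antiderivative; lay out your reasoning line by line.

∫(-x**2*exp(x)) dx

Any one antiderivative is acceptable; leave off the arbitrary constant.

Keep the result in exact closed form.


Step 1. Integrate ∫(-x**2*exp(x)) dx by parts with u = x**2, dv = (-exp(x)) dx, so v = -exp(x): now -x**2*exp(x) + ∫(2*x*exp(x)) dx.
Step 2. Integrate ∫(2*x*exp(x)) dx by parts with u = x, dv = (2*exp(x)) dx, so v = 2*exp(x): now -x**2*exp(x) + 2*x*exp(x) + ∫(-2*exp(x)) dx.
Step 3. Evaluate the standard form: now -x**2*exp(x) + 2*x*exp(x) - 2*exp(x).
Answer: -x**2*exp(x) + 2*x*exp(x) - 2*exp(x).


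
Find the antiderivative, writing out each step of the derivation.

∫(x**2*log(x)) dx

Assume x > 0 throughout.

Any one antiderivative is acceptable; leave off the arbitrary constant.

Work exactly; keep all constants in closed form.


Step 1. Integrate ∫(x**2*log(x)) dx by parts with u = log(x), dv = (x**2) dx, so v = x**3/3 [assuming x > 0]: now x**3*log(x)/3 + ∫(-x**2/3) dx.
Step 2. Evaluate the standard form: now x**3*log(x)/3 - x**3/9.
Answer: x**3*log(x)/3 - x**3/9.


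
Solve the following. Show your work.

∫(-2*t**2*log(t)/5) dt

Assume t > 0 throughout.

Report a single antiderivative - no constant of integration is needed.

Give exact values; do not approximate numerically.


Step 1. Integrate ∫(-2*t**2*log(t)/5) dt by parts with u = log(t), dv = (-2*t**2/5) dt, so v = -2*t**3/15 [assuming t > 0]: now -2*t**3*log(t)/15 + ∫(2*t**2/15) dt.
Step 2. Evaluate the standard form: now -2*t**3*log(t)/15 + 2*t**3/45.
Answer: -2*t**3*log(t)/15 + 2*t**3/45.


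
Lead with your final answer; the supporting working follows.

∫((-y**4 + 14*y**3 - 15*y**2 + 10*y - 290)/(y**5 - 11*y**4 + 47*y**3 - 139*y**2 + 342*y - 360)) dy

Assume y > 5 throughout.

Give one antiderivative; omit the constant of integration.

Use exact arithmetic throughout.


The answer is 5*log(y - 5) - 3*log(y - 4) - 3*log(y - 2) - 4*atan(y/3)/3.
Step 1. Decompose ∫((-y**4 + 14*y**3 - 15*y**2 + 10*y - 290)/(y**5 - 11*y**4 + 47*y**3 - 139*y**2 + 342*y - 360)) dy by partial fractions, (-y**4 + 14*y**3 - 15*y**2 + 10*y - 290)/(y**5 - 11*y**4 + 47*y**3 - 139*y**2 + 342*y - 360) = -4/(y**2 + 9) - 3/(y - 2) - 3/(y - 4) + 5/(y - 5): now ∫(5/(y - 5)) dy + ∫(-3/(y - 4)) dy + ∫(-3/(y - 2)) dy + ∫(-4/(y**2 + 9)) dy.
Step 2. Evaluate the standard form [assuming y > 2]: now -3*log(y - 2) + ∫(5/(y - 5)) dy + ∫(-3/(y - 4)) dy + ∫(-4/(y**2 + 9)) dy.
Step 3. Evaluate the standard form [assuming y > 4]: now -3*log(y - 4) - 3*log(y - 2) + ∫(5/(y - 5)) dy + ∫(-4/(y**2 + 9)) dy.
Step 4. Evaluate the standard form [assuming y > 5]: now 5*log(y - 5) - 3*log(y - 4) - 3*log(y - 2) + ∫(-4/(y**2 + 9)) dy.
Step 5. Evaluate the standard form: now 5*log(y - 5) - 3*log(y - 4) - 3*log(y - 2) - 4*atan(y/3)/3.
Answer: 5*log(y - 5) - 3*log(y - 4) - 3*log(y - 2) - 4*atan(y/3)/3.


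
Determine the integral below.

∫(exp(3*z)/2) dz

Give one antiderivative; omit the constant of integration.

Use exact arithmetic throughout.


Answer: exp(3*z)/6.


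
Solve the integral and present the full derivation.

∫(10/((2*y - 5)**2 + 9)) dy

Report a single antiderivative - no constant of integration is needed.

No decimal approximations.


Step 1. Substitute u = 2*y - 5, turning ∫(10/((2*y - 5)**2 + 9)) dy into ∫(5/(u**2 + 9)) du: now ∫(5/(u**2 + 9)) du.
Step 2. Evaluate the standard form: now 5*atan(u/3)/3.
Step 3. Substitute back u = 2*y - 5: now 5*atan(2*y/3 - 5/3)/3.
Answer: 5*atan(2*y/3 - 5/3)/3.


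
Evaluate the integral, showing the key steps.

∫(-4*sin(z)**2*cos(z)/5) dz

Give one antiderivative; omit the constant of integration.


Step 1. Substitute u = sin(z), turning ∫(-4*sin(z)**2*cos(z)/5) dz into ∫(-4*u**2/5) du: now ∫(-4*u**2/5) du.
Step 2. Evaluate the standard form: now -4*u**3/15.
Step 3. Substitute back u = sin(z): now -4*sin(z)**3/15.
Answer: -4*sin(z)**3/15.
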